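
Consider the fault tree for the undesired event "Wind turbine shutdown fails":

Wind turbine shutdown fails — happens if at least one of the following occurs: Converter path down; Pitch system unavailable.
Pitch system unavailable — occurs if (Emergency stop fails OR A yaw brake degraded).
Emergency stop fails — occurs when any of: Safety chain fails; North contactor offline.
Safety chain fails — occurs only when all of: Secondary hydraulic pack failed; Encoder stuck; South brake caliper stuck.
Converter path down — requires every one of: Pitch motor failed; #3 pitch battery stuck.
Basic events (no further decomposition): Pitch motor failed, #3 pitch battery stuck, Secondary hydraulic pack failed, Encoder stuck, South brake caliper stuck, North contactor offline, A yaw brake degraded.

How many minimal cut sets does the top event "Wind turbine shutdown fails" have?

4

Converter path down [AND]: one cut set from each child combined → 1 × 1 = 1 cut set(s).
Safety chain fails [AND]: one cut set from each child combined → 1 × 1 × 1 = 1 cut set(s).
Emergency stop fails [OR]: union of children's cut sets → 2 cut set(s).
Pitch system unavailable [OR]: union of children's cut sets → 3 cut set(s).
Wind turbine shutdown fails [OR]: union of children's cut sets → 4 cut set(s).
Minimal cut sets: {#3 pitch battery stuck, Pitch motor failed}; {Encoder stuck, Secondary hydraulic pack failed, South brake caliper stuck}; {North contactor offline}; {A yaw brake degraded}.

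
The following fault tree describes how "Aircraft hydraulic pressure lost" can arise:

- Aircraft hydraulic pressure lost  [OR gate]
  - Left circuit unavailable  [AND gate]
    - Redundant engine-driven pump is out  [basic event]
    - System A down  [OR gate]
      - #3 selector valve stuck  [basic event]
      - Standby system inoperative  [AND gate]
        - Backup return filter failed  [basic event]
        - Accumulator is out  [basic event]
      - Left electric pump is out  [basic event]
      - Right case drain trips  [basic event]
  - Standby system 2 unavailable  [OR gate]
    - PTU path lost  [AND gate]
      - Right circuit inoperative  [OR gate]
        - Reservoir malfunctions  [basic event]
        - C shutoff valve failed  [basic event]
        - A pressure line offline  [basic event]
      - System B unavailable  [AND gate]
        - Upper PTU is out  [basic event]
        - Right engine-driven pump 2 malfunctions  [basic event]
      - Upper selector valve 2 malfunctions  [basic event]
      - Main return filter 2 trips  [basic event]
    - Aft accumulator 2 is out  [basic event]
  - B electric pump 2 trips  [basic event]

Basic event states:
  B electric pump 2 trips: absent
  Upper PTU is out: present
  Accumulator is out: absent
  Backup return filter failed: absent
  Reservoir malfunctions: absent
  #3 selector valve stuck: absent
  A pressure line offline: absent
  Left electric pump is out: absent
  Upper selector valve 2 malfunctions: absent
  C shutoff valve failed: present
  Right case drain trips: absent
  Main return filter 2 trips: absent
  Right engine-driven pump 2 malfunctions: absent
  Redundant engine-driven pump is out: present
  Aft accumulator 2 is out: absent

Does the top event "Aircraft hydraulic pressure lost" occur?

Standby system inoperative [AND]: Backup return filter failed=not, Accumulator is out=not → not all inputs occur → does not occur.
System A down [OR]: #3 selector valve stuck=not, Standby system inoperative=not, Left electric pump is out=not, Right case drain trips=not → no input occurs → does not occur.
Left circuit unavailable [AND]: Redundant engine-driven pump is out=occurs, System A down=not → not all inputs occur → does not occur.
Right circuit inoperative [OR]: Reservoir malfunctions=not, C shutoff valve failed=occurs, A pressure line offline=not → at least one input occurs → occurs.
System B unavailable [AND]: Upper PTU is out=occurs, Right engine-driven pump 2 malfunctions=not → not all inputs occur → does not occur.
PTU path lost [AND]: Right circuit inoperative=occurs, System B unavailable=not, Upper selector valve 2 malfunctions=not, Main return filter 2 trips=not → not all inputs occur → does not occur.
Standby system 2 unavailable [OR]: PTU path lost=not, Aft accumulator 2 is out=not → no input occurs → does not occur.
Aircraft hydraulic pressure lost [OR]: Left circuit unavailable=not, Standby system 2 unavailable=not, B electric pump 2 trips=not → no input occurs → does not occur.

No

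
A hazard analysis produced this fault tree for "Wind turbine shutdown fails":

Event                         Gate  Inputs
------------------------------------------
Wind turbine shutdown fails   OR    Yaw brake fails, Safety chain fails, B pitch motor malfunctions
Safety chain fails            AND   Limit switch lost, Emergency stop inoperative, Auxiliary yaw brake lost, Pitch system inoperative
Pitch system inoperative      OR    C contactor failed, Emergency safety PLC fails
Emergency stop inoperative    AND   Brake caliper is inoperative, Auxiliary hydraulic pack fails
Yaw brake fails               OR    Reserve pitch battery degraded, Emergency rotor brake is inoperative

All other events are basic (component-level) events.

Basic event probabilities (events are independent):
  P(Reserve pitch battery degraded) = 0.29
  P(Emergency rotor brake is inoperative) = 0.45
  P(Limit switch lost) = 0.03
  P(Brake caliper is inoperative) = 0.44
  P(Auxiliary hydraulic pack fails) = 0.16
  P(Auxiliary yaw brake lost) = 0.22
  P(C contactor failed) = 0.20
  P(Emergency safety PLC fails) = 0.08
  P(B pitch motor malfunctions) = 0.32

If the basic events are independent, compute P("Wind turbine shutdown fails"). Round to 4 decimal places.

0.7345

P(Yaw brake fails) [OR] = 1 − (1−0.29) × (1−0.45) = 0.609500
P(Emergency stop inoperative) [AND] = 0.44 × 0.16 = 0.070400
P(Pitch system inoperative) [OR] = 1 − (1−0.20) × (1−0.08) = 0.264000
P(Safety chain fails) [AND] = 0.03 × 0.070400 × 0.22 × 0.264000 = 0.000123
P(Wind turbine shutdown fails) [OR] = 1 − (1−0.609500) × (1−0.000123) × (1−0.32) = 0.734493
Rounded to 4 decimal places: P(Wind turbine shutdown fails) ≈ 0.7345.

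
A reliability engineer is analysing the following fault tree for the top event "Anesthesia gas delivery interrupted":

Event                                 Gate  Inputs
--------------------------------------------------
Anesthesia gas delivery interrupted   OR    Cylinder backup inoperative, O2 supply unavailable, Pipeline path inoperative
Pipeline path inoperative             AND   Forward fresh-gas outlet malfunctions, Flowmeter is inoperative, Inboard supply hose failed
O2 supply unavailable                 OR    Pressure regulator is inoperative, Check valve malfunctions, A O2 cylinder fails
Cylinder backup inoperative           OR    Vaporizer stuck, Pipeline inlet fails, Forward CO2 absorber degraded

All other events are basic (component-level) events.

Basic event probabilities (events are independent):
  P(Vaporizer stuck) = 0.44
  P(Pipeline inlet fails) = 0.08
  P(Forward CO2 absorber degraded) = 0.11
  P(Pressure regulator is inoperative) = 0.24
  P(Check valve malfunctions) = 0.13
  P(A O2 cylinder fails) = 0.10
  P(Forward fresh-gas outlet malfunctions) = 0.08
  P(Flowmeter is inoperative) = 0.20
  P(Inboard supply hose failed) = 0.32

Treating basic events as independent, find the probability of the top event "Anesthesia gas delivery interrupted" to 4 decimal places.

0.7285

P(Cylinder backup inoperative) [OR] = 1 − (1−0.44) × (1−0.08) × (1−0.11) = 0.541472
P(O2 supply unavailable) [OR] = 1 − (1−0.24) × (1−0.13) × (1−0.10) = 0.404920
P(Pipeline path inoperative) [AND] = 0.08 × 0.20 × 0.32 = 0.005120
P(Anesthesia gas delivery interrupted) [OR] = 1 − (1−0.541472) × (1−0.404920) × (1−0.005120) = 0.728536
Rounded to 4 decimal places: P(Anesthesia gas delivery interrupted) ≈ 0.7285.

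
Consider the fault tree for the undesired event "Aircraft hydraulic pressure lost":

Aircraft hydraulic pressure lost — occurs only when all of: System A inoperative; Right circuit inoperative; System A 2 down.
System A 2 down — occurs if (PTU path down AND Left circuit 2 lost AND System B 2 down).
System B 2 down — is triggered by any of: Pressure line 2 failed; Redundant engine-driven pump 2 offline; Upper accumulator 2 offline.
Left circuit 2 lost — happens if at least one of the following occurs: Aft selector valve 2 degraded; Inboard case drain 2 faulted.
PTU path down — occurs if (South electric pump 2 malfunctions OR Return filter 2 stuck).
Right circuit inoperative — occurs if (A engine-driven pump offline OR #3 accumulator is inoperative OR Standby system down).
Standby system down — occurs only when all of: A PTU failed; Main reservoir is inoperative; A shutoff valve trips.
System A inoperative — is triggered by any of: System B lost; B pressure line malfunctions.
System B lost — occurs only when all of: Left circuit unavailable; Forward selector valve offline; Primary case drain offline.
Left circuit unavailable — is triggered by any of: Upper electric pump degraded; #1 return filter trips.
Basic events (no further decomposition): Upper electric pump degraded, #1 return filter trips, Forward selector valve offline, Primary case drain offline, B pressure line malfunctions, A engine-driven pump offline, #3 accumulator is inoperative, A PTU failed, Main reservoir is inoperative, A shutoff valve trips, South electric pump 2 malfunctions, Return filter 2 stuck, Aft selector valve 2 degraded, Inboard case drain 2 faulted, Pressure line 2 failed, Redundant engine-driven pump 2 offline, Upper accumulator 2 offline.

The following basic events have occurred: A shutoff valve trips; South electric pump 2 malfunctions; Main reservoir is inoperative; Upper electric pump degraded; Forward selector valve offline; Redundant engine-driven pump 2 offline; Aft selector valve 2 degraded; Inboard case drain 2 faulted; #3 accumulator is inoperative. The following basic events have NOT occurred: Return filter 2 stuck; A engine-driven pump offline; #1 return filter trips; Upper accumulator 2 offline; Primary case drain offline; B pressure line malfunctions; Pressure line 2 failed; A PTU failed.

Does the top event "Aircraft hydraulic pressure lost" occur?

Left circuit unavailable [OR]: Upper electric pump degraded=occurs, #1 return filter trips=not → at least one input occurs → occurs.
System B lost [AND]: Left circuit unavailable=occurs, Forward selector valve offline=occurs, Primary case drain offline=not → not all inputs occur → does not occur.
System A inoperative [OR]: System B lost=not, B pressure line malfunctions=not → no input occurs → does not occur.
Standby system down [AND]: A PTU failed=not, Main reservoir is inoperative=occurs, A shutoff valve trips=occurs → not all inputs occur → does not occur.
Right circuit inoperative [OR]: A engine-driven pump offline=not, #3 accumulator is inoperative=occurs, Standby system down=not → at least one input occurs → occurs.
PTU path down [OR]: South electric pump 2 malfunctions=occurs, Return filter 2 stuck=not → at least one input occurs → occurs.
Left circuit 2 lost [OR]: Aft selector valve 2 degraded=occurs, Inboard case drain 2 faulted=occurs → at least one input occurs → occurs.
System B 2 down [OR]: Pressure line 2 failed=not, Redundant engine-driven pump 2 offline=occurs, Upper accumulator 2 offline=not → at least one input occurs → occurs.
System A 2 down [AND]: PTU path down=occurs, Left circuit 2 lost=occurs, System B 2 down=occurs → all inputs occur → occurs.
Aircraft hydraulic pressure lost [AND]: System A inoperative=not, Right circuit inoperative=occurs, System A 2 down=occurs → not all inputs occur → does not occur.

No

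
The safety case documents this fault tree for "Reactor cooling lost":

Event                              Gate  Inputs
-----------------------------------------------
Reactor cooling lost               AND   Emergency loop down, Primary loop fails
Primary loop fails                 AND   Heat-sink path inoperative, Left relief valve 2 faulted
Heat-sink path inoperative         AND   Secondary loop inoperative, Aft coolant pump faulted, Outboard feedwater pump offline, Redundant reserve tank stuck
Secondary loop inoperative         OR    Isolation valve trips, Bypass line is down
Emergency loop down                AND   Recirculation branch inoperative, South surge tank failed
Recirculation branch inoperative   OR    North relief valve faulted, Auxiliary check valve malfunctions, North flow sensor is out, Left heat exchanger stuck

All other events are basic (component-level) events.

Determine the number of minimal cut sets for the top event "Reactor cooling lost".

8

Recirculation branch inoperative [OR]: union of children's cut sets → 4 cut set(s).
Emergency loop down [AND]: one cut set from each child combined → 4 × 1 = 4 cut set(s).
Secondary loop inoperative [OR]: union of children's cut sets → 2 cut set(s).
Heat-sink path inoperative [AND]: one cut set from each child combined → 2 × 1 × 1 × 1 = 2 cut set(s).
Primary loop fails [AND]: one cut set from each child combined → 2 × 1 = 2 cut set(s).
Reactor cooling lost [AND]: one cut set from each child combined → 4 × 2 = 8 cut set(s).
Minimal cut sets: {Aft coolant pump faulted, Isolation valve trips, Left relief valve 2 faulted, North relief valve faulted, Outboard feedwater pump offline, Redundant reserve tank stuck, South surge tank failed}; {Aft coolant pump faulted, Bypass line is down, Left relief valve 2 faulted, North relief valve faulted, Outboard feedwater pump offline, Redundant reserve tank stuck, South surge tank failed}; {Aft coolant pump faulted, Auxiliary check valve malfunctions, Isolation valve trips, Left relief valve 2 faulted, Outboard feedwater pump offline, Redundant reserve tank stuck, South surge tank failed}; {Aft coolant pump faulted, Auxiliary check valve malfunctions, Bypass line is down, Left relief valve 2 faulted, Outboard feedwater pump offline, Redundant reserve tank stuck, South surge tank failed}; {Aft coolant pump faulted, Isolation valve trips, Left relief valve 2 faulted, North flow sensor is out, Outboard feedwater pump offline, Redundant reserve tank stuck, South surge tank failed}; {Aft coolant pump faulted, Bypass line is down, Left relief valve 2 faulted, North flow sensor is out, Outboard feedwater pump offline, Redundant reserve tank stuck, South surge tank failed}; {Aft coolant pump faulted, Isolation valve trips, Left heat exchanger stuck, Left relief valve 2 faulted, Outboard feedwater pump offline, Redundant reserve tank stuck, South surge tank failed}; {Aft coolant pump faulted, Bypass line is down, Left heat exchanger stuck, Left relief valve 2 faulted, Outboard feedwater pump offline, Redundant reserve tank stuck, South surge tank failed}.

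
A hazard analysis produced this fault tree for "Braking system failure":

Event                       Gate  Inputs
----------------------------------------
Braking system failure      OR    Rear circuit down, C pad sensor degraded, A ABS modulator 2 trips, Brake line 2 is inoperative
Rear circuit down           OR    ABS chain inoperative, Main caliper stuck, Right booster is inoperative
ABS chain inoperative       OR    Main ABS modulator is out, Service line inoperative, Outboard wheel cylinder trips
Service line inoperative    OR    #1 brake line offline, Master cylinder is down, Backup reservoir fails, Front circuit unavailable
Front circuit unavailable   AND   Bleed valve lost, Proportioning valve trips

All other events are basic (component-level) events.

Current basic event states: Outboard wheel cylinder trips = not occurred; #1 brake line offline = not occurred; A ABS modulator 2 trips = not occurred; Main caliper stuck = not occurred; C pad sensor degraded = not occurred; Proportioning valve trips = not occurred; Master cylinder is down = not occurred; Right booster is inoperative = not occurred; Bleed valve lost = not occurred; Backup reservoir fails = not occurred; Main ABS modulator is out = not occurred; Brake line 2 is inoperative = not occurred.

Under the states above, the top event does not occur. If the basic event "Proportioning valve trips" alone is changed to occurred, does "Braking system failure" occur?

No

Counterfactual: set "Proportioning valve trips" to occurred.
Front circuit unavailable [AND]: Bleed valve lost=not, Proportioning valve trips=occurs → not all inputs occur → does not occur.
Service line inoperative [OR]: #1 brake line offline=not, Master cylinder is down=not, Backup reservoir fails=not, Front circuit unavailable=not → no input occurs → does not occur.
ABS chain inoperative [OR]: Main ABS modulator is out=not, Service line inoperative=not, Outboard wheel cylinder trips=not → no input occurs → does not occur.
Rear circuit down [OR]: ABS chain inoperative=not, Main caliper stuck=not, Right booster is inoperative=not → no input occurs → does not occur.
Braking system failure [OR]: Rear circuit down=not, C pad sensor degraded=not, A ABS modulator 2 trips=not, Brake line 2 is inoperative=not → no input occurs → does not occur.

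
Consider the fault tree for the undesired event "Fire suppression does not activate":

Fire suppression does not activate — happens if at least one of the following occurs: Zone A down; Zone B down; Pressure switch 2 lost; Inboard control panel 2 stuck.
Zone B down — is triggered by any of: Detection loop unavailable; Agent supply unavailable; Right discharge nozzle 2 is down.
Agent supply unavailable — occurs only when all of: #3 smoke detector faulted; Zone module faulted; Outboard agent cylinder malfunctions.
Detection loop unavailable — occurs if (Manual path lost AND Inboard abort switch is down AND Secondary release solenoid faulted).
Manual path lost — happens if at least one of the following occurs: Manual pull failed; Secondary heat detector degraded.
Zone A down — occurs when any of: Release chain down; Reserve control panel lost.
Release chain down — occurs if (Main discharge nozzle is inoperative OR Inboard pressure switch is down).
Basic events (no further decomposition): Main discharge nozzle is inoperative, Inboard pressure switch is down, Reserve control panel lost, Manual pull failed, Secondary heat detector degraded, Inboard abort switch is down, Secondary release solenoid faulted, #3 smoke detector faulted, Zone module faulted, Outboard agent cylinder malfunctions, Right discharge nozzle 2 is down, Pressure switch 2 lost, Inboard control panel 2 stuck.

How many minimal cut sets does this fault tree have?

Release chain down [OR]: union of children's cut sets → 2 cut set(s).
Zone A down [OR]: union of children's cut sets → 3 cut set(s).
Manual path lost [OR]: union of children's cut sets → 2 cut set(s).
Detection loop unavailable [AND]: one cut set from each child combined → 2 × 1 × 1 = 2 cut set(s).
Agent supply unavailable [AND]: one cut set from each child combined → 1 × 1 × 1 = 1 cut set(s).
Zone B down [OR]: union of children's cut sets → 4 cut set(s).
Fire suppression does not activate [OR]: union of children's cut sets → 9 cut set(s).
Minimal cut sets: {Main discharge nozzle is inoperative}; {Inboard pressure switch is down}; {Reserve control panel lost}; {Inboard abort switch is down, Manual pull failed, Secondary release solenoid faulted}; {Inboard abort switch is down, Secondary heat detector degraded, Secondary release solenoid faulted}; {#3 smoke detector faulted, Outboard agent cylinder malfunctions, Zone module faulted}; {Right discharge nozzle 2 is down}; {Pressure switch 2 lost}; {Inboard control panel 2 stuck}.

9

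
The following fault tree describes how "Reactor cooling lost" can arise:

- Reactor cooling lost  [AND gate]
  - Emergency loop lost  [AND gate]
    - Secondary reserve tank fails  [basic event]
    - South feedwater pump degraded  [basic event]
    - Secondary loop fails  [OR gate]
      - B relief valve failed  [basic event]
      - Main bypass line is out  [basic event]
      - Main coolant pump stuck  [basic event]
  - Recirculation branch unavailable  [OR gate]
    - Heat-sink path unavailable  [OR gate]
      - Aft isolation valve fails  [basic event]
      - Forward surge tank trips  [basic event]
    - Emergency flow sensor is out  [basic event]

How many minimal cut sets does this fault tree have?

9

Secondary loop fails [OR]: union of children's cut sets → 3 cut set(s).
Emergency loop lost [AND]: one cut set from each child combined → 1 × 1 × 3 = 3 cut set(s).
Heat-sink path unavailable [OR]: union of children's cut sets → 2 cut set(s).
Recirculation branch unavailable [OR]: union of children's cut sets → 3 cut set(s).
Reactor cooling lost [AND]: one cut set from each child combined → 3 × 3 = 9 cut set(s).
Minimal cut sets: {Aft isolation valve fails, B relief valve failed, Secondary reserve tank fails, South feedwater pump degraded}; {B relief valve failed, Forward surge tank trips, Secondary reserve tank fails, South feedwater pump degraded}; {B relief valve failed, Emergency flow sensor is out, Secondary reserve tank fails, South feedwater pump degraded}; {Aft isolation valve fails, Main bypass line is out, Secondary reserve tank fails, South feedwater pump degraded}; {Forward surge tank trips, Main bypass line is out, Secondary reserve tank fails, South feedwater pump degraded}; {Emergency flow sensor is out, Main bypass line is out, Secondary reserve tank fails, South feedwater pump degraded}; {Aft isolation valve fails, Main coolant pump stuck, Secondary reserve tank fails, South feedwater pump degraded}; {Forward surge tank trips, Main coolant pump stuck, Secondary reserve tank fails, South feedwater pump degraded}; {Emergency flow sensor is out, Main coolant pump stuck, Secondary reserve tank fails, South feedwater pump degraded}.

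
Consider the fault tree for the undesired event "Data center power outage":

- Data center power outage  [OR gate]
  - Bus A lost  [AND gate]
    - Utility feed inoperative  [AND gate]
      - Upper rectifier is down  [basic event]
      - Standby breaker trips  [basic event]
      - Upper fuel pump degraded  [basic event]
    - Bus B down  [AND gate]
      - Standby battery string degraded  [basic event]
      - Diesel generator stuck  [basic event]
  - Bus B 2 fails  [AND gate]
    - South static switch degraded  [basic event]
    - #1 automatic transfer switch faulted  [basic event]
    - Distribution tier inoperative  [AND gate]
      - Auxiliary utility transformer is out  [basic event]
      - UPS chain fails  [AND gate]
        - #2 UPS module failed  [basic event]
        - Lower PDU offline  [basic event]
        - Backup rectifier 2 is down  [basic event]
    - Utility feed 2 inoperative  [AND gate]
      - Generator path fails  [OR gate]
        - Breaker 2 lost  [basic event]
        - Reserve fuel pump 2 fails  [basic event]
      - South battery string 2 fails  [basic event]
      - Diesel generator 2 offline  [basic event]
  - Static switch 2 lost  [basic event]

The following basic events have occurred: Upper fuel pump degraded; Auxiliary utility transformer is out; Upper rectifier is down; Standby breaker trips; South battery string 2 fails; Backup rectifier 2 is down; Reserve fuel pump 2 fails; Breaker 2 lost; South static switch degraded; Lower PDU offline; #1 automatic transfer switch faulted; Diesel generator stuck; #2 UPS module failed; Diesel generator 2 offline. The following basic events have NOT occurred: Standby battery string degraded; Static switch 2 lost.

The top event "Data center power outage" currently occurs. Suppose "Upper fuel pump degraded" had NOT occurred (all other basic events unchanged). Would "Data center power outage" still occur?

Yes

Counterfactual: set "Upper fuel pump degraded" to not occurred.
Utility feed inoperative [AND]: Upper rectifier is down=occurs, Standby breaker trips=occurs, Upper fuel pump degraded=not → not all inputs occur → does not occur.
Bus B down [AND]: Standby battery string degraded=not, Diesel generator stuck=occurs → not all inputs occur → does not occur.
Bus A lost [AND]: Utility feed inoperative=not, Bus B down=not → not all inputs occur → does not occur.
UPS chain fails [AND]: #2 UPS module failed=occurs, Lower PDU offline=occurs, Backup rectifier 2 is down=occurs → all inputs occur → occurs.
Distribution tier inoperative [AND]: Auxiliary utility transformer is out=occurs, UPS chain fails=occurs → all inputs occur → occurs.
Generator path fails [OR]: Breaker 2 lost=occurs, Reserve fuel pump 2 fails=occurs → at least one input occurs → occurs.
Utility feed 2 inoperative [AND]: Generator path fails=occurs, South battery string 2 fails=occurs, Diesel generator 2 offline=occurs → all inputs occur → occurs.
Bus B 2 fails [AND]: South static switch degraded=occurs, #1 automatic transfer switch faulted=occurs, Distribution tier inoperative=occurs, Utility feed 2 inoperative=occurs → all inputs occur → occurs.
Data center power outage [OR]: Bus A lost=not, Bus B 2 fails=occurs, Static switch 2 lost=not → at least one input occurs → occurs.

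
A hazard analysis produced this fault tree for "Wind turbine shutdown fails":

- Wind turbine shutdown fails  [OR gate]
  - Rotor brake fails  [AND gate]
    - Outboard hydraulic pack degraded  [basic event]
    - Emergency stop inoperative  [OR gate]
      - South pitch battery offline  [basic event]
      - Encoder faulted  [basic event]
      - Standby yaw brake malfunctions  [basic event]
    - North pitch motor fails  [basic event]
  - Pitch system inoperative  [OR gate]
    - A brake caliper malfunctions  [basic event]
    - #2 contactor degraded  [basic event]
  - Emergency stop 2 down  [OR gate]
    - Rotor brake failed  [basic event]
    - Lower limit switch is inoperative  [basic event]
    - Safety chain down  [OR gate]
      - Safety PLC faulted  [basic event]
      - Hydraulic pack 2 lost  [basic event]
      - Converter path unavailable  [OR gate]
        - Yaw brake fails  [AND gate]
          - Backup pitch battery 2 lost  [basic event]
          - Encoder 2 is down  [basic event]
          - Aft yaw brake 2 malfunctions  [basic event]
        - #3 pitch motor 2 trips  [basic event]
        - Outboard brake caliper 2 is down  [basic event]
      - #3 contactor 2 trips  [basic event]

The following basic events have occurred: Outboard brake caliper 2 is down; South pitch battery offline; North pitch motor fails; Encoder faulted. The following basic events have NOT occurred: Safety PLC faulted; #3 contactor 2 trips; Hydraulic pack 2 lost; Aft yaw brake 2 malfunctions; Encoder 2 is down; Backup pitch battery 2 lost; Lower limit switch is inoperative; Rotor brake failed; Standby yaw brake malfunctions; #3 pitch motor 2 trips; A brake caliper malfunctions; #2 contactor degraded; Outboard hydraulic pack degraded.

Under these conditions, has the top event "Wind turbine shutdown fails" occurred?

Yes

Emergency stop inoperative [OR]: South pitch battery offline=occurs, Encoder faulted=occurs, Standby yaw brake malfunctions=not → at least one input occurs → occurs.
Rotor brake fails [AND]: Outboard hydraulic pack degraded=not, Emergency stop inoperative=occurs, North pitch motor fails=occurs → not all inputs occur → does not occur.
Pitch system inoperative [OR]: A brake caliper malfunctions=not, #2 contactor degraded=not → no input occurs → does not occur.
Yaw brake fails [AND]: Backup pitch battery 2 lost=not, Encoder 2 is down=not, Aft yaw brake 2 malfunctions=not → not all inputs occur → does not occur.
Converter path unavailable [OR]: Yaw brake fails=not, #3 pitch motor 2 trips=not, Outboard brake caliper 2 is down=occurs → at least one input occurs → occurs.
Safety chain down [OR]: Safety PLC faulted=not, Hydraulic pack 2 lost=not, Converter path unavailable=occurs, #3 contactor 2 trips=not → at least one input occurs → occurs.
Emergency stop 2 down [OR]: Rotor brake failed=not, Lower limit switch is inoperative=not, Safety chain down=occurs → at least one input occurs → occurs.
Wind turbine shutdown fails [OR]: Rotor brake fails=not, Pitch system inoperative=not, Emergency stop 2 down=occurs → at least one input occurs → occurs.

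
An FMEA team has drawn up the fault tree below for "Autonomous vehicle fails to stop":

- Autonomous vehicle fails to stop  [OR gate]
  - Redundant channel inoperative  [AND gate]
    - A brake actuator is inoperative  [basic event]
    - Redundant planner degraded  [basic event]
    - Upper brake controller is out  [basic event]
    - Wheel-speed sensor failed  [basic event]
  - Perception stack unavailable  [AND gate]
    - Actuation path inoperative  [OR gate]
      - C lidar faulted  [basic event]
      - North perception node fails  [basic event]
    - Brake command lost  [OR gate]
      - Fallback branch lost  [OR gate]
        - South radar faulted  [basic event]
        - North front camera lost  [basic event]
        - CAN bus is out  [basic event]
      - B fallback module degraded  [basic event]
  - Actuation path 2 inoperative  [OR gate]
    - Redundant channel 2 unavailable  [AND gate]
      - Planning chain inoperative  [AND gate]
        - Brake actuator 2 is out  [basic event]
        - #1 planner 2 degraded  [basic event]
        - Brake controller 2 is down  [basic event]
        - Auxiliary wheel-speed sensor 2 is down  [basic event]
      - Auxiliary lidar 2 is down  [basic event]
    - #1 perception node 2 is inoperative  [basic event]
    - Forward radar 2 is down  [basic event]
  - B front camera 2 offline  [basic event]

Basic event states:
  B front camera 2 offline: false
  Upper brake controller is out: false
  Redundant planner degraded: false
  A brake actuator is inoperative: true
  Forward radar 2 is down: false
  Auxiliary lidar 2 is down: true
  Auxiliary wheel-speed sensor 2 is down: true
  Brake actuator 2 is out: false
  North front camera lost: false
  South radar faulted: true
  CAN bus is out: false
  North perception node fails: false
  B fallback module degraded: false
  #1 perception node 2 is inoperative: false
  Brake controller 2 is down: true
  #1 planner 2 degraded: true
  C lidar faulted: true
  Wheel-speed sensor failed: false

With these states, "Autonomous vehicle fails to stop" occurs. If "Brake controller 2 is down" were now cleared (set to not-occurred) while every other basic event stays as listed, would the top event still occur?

Yes

Counterfactual: set "Brake controller 2 is down" to not occurred.
Redundant channel inoperative [AND]: A brake actuator is inoperative=occurs, Redundant planner degraded=not, Upper brake controller is out=not, Wheel-speed sensor failed=not → not all inputs occur → does not occur.
Actuation path inoperative [OR]: C lidar faulted=occurs, North perception node fails=not → at least one input occurs → occurs.
Fallback branch lost [OR]: South radar faulted=occurs, North front camera lost=not, CAN bus is out=not → at least one input occurs → occurs.
Brake command lost [OR]: Fallback branch lost=occurs, B fallback module degraded=not → at least one input occurs → occurs.
Perception stack unavailable [AND]: Actuation path inoperative=occurs, Brake command lost=occurs → all inputs occur → occurs.
Planning chain inoperative [AND]: Brake actuator 2 is out=not, #1 planner 2 degraded=occurs, Brake controller 2 is down=not, Auxiliary wheel-speed sensor 2 is down=occurs → not all inputs occur → does not occur.
Redundant channel 2 unavailable [AND]: Planning chain inoperative=not, Auxiliary lidar 2 is down=occurs → not all inputs occur → does not occur.
Actuation path 2 inoperative [OR]: Redundant channel 2 unavailable=not, #1 perception node 2 is inoperative=not, Forward radar 2 is down=not → no input occurs → does not occur.
Autonomous vehicle fails to stop [OR]: Redundant channel inoperative=not, Perception stack unavailable=occurs, Actuation path 2 inoperative=not, B front camera 2 offline=not → at least one input occurs → occurs.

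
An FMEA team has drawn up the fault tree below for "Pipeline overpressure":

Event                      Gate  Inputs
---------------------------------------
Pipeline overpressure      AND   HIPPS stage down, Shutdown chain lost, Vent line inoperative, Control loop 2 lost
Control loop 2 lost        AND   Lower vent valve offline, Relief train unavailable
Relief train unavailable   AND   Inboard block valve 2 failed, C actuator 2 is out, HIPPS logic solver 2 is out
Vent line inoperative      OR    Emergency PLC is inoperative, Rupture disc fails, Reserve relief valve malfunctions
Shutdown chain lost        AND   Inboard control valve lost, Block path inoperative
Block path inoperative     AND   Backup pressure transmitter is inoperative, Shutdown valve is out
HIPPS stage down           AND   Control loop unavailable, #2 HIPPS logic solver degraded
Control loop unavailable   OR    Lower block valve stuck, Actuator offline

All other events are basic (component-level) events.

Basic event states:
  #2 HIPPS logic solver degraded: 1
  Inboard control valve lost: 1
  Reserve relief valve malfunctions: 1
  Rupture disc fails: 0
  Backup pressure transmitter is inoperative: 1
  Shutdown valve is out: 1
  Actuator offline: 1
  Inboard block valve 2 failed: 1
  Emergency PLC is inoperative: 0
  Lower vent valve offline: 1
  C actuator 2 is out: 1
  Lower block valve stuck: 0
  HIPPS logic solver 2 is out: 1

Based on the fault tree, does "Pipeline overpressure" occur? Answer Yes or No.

Yes

Control loop unavailable [OR]: Lower block valve stuck=not, Actuator offline=occurs → at least one input occurs → occurs.
HIPPS stage down [AND]: Control loop unavailable=occurs, #2 HIPPS logic solver degraded=occurs → all inputs occur → occurs.
Block path inoperative [AND]: Backup pressure transmitter is inoperative=occurs, Shutdown valve is out=occurs → all inputs occur → occurs.
Shutdown chain lost [AND]: Inboard control valve lost=occurs, Block path inoperative=occurs → all inputs occur → occurs.
Vent line inoperative [OR]: Emergency PLC is inoperative=not, Rupture disc fails=not, Reserve relief valve malfunctions=occurs → at least one input occurs → occurs.
Relief train unavailable [AND]: Inboard block valve 2 failed=occurs, C actuator 2 is out=occurs, HIPPS logic solver 2 is out=occurs → all inputs occur → occurs.
Control loop 2 lost [AND]: Lower vent valve offline=occurs, Relief train unavailable=occurs → all inputs occur → occurs.
Pipeline overpressure [AND]: HIPPS stage down=occurs, Shutdown chain lost=occurs, Vent line inoperative=occurs, Control loop 2 lost=occurs → all inputs occur → occurs.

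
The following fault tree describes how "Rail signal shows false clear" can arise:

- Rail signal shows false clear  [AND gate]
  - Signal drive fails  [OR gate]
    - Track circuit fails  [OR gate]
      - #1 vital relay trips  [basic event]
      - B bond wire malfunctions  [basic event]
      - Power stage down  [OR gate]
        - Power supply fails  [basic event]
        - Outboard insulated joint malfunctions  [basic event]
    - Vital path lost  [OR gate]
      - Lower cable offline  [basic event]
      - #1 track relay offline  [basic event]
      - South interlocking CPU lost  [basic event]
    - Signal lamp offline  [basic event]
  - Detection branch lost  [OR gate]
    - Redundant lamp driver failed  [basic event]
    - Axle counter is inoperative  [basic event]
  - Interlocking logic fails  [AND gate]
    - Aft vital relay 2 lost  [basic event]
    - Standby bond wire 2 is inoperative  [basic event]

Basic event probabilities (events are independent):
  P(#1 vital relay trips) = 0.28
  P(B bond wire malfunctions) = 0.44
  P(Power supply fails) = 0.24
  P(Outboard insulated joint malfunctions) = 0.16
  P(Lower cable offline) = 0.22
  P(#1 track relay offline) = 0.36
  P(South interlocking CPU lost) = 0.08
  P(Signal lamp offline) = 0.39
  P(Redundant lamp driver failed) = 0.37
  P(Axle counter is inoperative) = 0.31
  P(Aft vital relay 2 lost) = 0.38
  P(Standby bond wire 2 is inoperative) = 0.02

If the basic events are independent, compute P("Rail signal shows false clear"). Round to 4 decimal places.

P(Power stage down) [OR] = 1 − (1−0.24) × (1−0.16) = 0.361600
P(Track circuit fails) [OR] = 1 − (1−0.28) × (1−0.44) × (1−0.361600) = 0.742597
P(Vital path lost) [OR] = 1 − (1−0.22) × (1−0.36) × (1−0.08) = 0.540736
P(Signal drive fails) [OR] = 1 − (1−0.742597) × (1−0.540736) × (1−0.39) = 0.927888
P(Detection branch lost) [OR] = 1 − (1−0.37) × (1−0.31) = 0.565300
P(Interlocking logic fails) [AND] = 0.38 × 0.02 = 0.007600
P(Rail signal shows false clear) [AND] = 0.927888 × 0.565300 × 0.007600 = 0.003986
Rounded to 4 decimal places: P(Rail signal shows false clear) ≈ 0.0040.

0.0040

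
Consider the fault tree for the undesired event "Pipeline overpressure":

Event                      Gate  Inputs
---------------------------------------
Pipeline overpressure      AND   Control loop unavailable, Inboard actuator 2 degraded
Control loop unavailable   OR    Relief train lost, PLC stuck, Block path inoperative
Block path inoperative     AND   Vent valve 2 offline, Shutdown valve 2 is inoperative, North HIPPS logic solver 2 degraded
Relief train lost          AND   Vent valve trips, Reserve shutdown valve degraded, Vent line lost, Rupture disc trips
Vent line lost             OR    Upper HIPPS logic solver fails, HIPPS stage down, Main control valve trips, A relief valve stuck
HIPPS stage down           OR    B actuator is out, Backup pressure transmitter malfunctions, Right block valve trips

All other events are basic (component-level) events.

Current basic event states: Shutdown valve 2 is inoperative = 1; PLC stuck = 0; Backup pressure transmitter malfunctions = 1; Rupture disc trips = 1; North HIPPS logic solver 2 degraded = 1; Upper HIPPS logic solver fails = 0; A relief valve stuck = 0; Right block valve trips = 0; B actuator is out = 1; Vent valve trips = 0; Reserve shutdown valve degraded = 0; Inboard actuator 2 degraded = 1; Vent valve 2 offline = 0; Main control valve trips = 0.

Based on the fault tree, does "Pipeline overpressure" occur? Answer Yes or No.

No

HIPPS stage down [OR]: B actuator is out=occurs, Backup pressure transmitter malfunctions=occurs, Right block valve trips=not → at least one input occurs → occurs.
Vent line lost [OR]: Upper HIPPS logic solver fails=not, HIPPS stage down=occurs, Main control valve trips=not, A relief valve stuck=not → at least one input occurs → occurs.
Relief train lost [AND]: Vent valve trips=not, Reserve shutdown valve degraded=not, Vent line lost=occurs, Rupture disc trips=occurs → not all inputs occur → does not occur.
Block path inoperative [AND]: Vent valve 2 offline=not, Shutdown valve 2 is inoperative=occurs, North HIPPS logic solver 2 degraded=occurs → not all inputs occur → does not occur.
Control loop unavailable [OR]: Relief train lost=not, PLC stuck=not, Block path inoperative=not → no input occurs → does not occur.
Pipeline overpressure [AND]: Control loop unavailable=not, Inboard actuator 2 degraded=occurs → not all inputs occur → does not occur.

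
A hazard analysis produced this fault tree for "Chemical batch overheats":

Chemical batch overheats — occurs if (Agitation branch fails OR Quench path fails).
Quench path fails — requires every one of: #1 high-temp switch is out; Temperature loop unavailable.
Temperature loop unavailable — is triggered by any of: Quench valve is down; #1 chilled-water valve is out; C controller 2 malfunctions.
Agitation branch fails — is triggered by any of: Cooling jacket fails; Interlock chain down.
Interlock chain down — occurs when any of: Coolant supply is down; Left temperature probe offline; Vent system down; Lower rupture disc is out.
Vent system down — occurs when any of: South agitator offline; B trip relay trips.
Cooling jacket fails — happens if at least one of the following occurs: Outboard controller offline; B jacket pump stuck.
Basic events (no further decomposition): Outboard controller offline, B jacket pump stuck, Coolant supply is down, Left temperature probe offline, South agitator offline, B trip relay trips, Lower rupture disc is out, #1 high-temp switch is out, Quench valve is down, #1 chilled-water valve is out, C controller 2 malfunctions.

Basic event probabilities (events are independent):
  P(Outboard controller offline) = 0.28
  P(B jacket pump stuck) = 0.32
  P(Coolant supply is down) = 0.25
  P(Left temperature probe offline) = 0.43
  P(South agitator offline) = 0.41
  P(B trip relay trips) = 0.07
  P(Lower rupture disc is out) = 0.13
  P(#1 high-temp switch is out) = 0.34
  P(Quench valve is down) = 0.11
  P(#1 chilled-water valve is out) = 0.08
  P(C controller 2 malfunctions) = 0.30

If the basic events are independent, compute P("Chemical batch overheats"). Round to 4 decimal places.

0.9146

P(Cooling jacket fails) [OR] = 1 − (1−0.28) × (1−0.32) = 0.510400
P(Vent system down) [OR] = 1 − (1−0.41) × (1−0.07) = 0.451300
P(Interlock chain down) [OR] = 1 − (1−0.25) × (1−0.43) × (1−0.451300) × (1−0.13) = 0.795925
P(Agitation branch fails) [OR] = 1 − (1−0.510400) × (1−0.795925) = 0.900085
P(Temperature loop unavailable) [OR] = 1 − (1−0.11) × (1−0.08) × (1−0.30) = 0.426840
P(Quench path fails) [AND] = 0.34 × 0.426840 = 0.145126
P(Chemical batch overheats) [OR] = 1 − (1−0.900085) × (1−0.145126) = 0.914585
Rounded to 4 decimal places: P(Chemical batch overheats) ≈ 0.9146.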